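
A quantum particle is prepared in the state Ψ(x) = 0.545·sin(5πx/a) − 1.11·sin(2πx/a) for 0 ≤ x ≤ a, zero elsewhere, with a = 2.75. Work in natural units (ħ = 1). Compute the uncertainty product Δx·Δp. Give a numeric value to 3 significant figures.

Δx = √(⟨x²⟩−⟨x⟩²), Δp = √(⟨p²⟩−⟨p⟩²).
On 0 ≤ x ≤ a (j ≠ l): ∫sin²(jπx/a) dx = a/2, ∫sin(jπx/a)·sin(lπx/a) dx = 0; diagonal moments ∫x·sin²(jπx/a) dx = a²/4, ∫x²·sin²(jπx/a) dx = a³·(1/6 − 1/(4j²π²)); cross terms ∫x·sin(jπx/a)·sin(lπx/a) dx = 0 for j + l even and −4jla²/(π²(j² − l²)²) for j + l odd, ∫x²·sin(jπx/a)·sin(lπx/a) dx = (−1)^(j+l)·4jla³/(π²(j² − l²)²); higher powers the same way via product-to-sum and parts. d²/dx² sin(jπx/a) = −(jπ/a)²·sin(jπx/a); on 0 ≤ x ≤ a, ∫sin²(jπx/a) dx = a/2 and ∫sin(jπx/a)·sin(lπx/a) dx = 0 for j ≠ l, so only diagonal terms survive in ∫|Ψ|² and ∫Ψ·Ψ″; ∫Ψ·Ψ′ dx = [Ψ²/2] between the walls = 0.
Normalization: ∫|Ψ|² dx = 2.1025.
⟨x⟩ = 1.4150, ⟨x²⟩ = 2.5507 ⇒ Δx = 0.74058.
⟨p⟩ = 0.0000, ⟨p²⟩ = 10.544 ⇒ Δp = 3.2471.
Δx·Δp = 2.4048.

2.40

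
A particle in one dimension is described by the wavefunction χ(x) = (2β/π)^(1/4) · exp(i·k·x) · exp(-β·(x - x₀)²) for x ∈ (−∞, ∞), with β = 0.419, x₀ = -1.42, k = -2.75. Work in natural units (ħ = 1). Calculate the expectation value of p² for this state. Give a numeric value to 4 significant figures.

7.982

p² χ = −ħ² d²χ/dx²; ⟨p²⟩ = −ħ² ∫ χ*·χ'' dx.
Gaussian moments (u = x − x₀): ∫u^(2j)·e^(−2βu²) du = (2j−1)!!/(4β)^j · √(π/(2β)), odd powers integrate to 0; here √(π/(2β)) = 1.9362. Derivatives: χ′ = (ik − 2βu)·χ, χ″ = ((ik − 2βu)² − 2β)·χ; the odd-in-u pieces drop out.
⟨p²⟩ = 7.9815.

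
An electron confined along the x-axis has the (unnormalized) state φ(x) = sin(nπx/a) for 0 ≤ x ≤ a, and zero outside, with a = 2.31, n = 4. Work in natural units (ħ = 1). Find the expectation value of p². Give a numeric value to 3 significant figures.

29.6

p² φ = −ħ² d²φ/dx²; ⟨p²⟩ = −ħ² ∫ φ*·φ'' dx / ∫|φ|² dx.
d/dx sin(nπx/a) = (nπ/a)·cos(nπx/a) and d²/dx² sin(nπx/a) = −(nπ/a)²·sin(nπx/a); on 0 ≤ x ≤ a, ∫sin²(nπx/a) dx = a/2 and ∫sin(nπx/a)·cos(nπx/a) dx = 0.
State is unnormalized: ∫|φ|² dx = 1.1550, and ∫φ*·(−ħ² φ'') dx = 34.180, so ⟨p²⟩ = 34.180 / 1.1550.
⟨p²⟩ = 29.593.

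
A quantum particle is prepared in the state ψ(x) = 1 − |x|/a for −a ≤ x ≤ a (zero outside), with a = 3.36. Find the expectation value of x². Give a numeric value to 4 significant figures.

1.129

⟨x²⟩ = ∫ x²·|ψ|² dx / ∫|ψ|² dx (integrals over the domain).
ψ is even, so ∫ over [−a, a] = 2∫₀ᵃ with ψ = 1 − x/a there: ∫₀ᵃ (1 − x/a)² dx = a/3, ∫₀ᵃ x²(1 − x/a)² dx = a³/30, ∫₀ᵃ x⁴(1 − x/a)² dx = a⁵/105.
State is unnormalized: ∫|ψ|² dx = 2.2400, and ∫ψ*·x²·ψ dx = 2.5289, so ⟨x²⟩ = 2.5289 / 2.2400.
⟨x²⟩ = 1.1290.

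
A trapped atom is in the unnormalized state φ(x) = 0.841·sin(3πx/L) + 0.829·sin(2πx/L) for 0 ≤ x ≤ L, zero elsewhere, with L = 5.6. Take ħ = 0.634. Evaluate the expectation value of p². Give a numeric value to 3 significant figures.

0.827

p² φ = −ħ² d²φ/dx²; ⟨p²⟩ = −ħ² ∫ φ*·φ'' dx / ∫|φ|² dx.
d²/dx² sin(jπx/L) = −(jπ/L)²·sin(jπx/L); on 0 ≤ x ≤ L, ∫sin²(jπx/L) dx = L/2 and ∫sin(jπx/L)·sin(lπx/L) dx = 0 for j ≠ l, so only diagonal terms survive in ∫|φ|² and ∫φ·φ″; ∫φ·φ′ dx = [φ²/2] between the walls = 0.
State is unnormalized: ∫|φ|² dx = 3.9047, and ∫φ*·(−ħ² φ'') dx = 3.2284, so ⟨p²⟩ = 3.2284 / 3.9047.
⟨p²⟩ = 0.82682.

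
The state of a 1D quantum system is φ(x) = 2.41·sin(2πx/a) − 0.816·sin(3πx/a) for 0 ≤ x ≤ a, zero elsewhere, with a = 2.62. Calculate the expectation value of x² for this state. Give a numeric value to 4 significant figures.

3.017

⟨x²⟩ = ∫ x²·|φ|² dx / ∫|φ|² dx (integrals over the domain).
On 0 ≤ x ≤ a (j ≠ l): ∫sin²(jπx/a) dx = a/2, ∫sin(jπx/a)·sin(lπx/a) dx = 0; diagonal moments ∫x·sin²(jπx/a) dx = a²/4, ∫x²·sin²(jπx/a) dx = a³·(1/6 − 1/(4j²π²)); cross terms ∫x·sin(jπx/a)·sin(lπx/a) dx = 0 for j + l even and −4jla²/(π²(j² − l²)²) for j + l odd, ∫x²·sin(jπx/a)·sin(lπx/a) dx = (−1)^(j+l)·4jla³/(π²(j² − l²)²); higher powers the same way via product-to-sum and parts.
State is unnormalized: ∫|φ|² dx = 8.4809, and ∫φ*·x²·φ dx = 25.591, so ⟨x²⟩ = 25.591 / 8.4809.
⟨x²⟩ = 3.0174.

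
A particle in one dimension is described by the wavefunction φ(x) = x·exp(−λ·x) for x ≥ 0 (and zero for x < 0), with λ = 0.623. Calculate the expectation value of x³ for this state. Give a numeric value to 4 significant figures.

⟨x³⟩ = ∫ x³·|φ|² dx / ∫|φ|² dx (integrals over the domain).
Every integrand reduces to terms xʲ·e^(−2λx) on [0, ∞); use ∫₀^∞ xʲ·e^(−2λx) dx = j!/(2λ)^(j+1).
State is unnormalized: ∫|φ|² dx = 1.0339, and ∫φ*·x³·φ dx = 32.068, so ⟨x³⟩ = 32.068 / 1.0339.
⟨x³⟩ = 31.017.

31.02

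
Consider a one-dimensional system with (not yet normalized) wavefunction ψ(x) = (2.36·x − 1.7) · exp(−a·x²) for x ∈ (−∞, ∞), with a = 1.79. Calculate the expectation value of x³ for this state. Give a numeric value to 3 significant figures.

⟨x³⟩ = ∫ x³·|ψ|² dx / ∫|ψ|² dx (integrals over the domain).
Expand each integrand as polynomial × e^(−2ax²) and use ∫x^(2j)·e^(−2ax²) dx = (2j−1)!!/(4a)^j · √(π/(2a)), odd powers → 0; here √(π/(2a)) = 0.93677.
State is unnormalized: ∫|ψ|² dx = 3.4360, and ∫ψ*·x³·ψ dx = -0.43987, so ⟨x³⟩ = -0.43987 / 3.4360.
⟨x³⟩ = -0.12802.

-0.128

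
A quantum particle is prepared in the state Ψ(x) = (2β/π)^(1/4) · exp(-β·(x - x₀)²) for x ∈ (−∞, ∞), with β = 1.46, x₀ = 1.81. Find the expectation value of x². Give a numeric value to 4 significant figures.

⟨x²⟩ = ∫ x²·|Ψ|² dx (integrals over the domain).
Gaussian moments (u = x − x₀): ∫u^(2j)·e^(−2βu²) du = (2j−1)!!/(4β)^j · √(π/(2β)), odd powers integrate to 0; here √(π/(2β)) = 1.0373.
⟨x²⟩ = 3.4473.

3.447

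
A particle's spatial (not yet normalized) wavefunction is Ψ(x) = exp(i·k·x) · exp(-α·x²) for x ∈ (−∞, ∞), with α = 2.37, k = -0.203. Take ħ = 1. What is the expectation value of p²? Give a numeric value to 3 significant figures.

p² Ψ = −ħ² d²Ψ/dx²; ⟨p²⟩ = −ħ² ∫ Ψ*·Ψ'' dx / ∫|Ψ|² dx.
Gaussian moments: ∫x^(2j)·e^(−2αx²) dx = (2j−1)!!/(4α)^j · √(π/(2α)), odd powers integrate to 0; here √(π/(2α)) = 0.81412. Derivatives: Ψ′ = (ik − 2αx)·Ψ, Ψ″ = ((ik − 2αx)² − 2α)·Ψ; the odd-in-x pieces drop out.
State is unnormalized: ∫|Ψ|² dx = 0.81412, and ∫Ψ*·(−ħ² Ψ'') dx = 1.9630, so ⟨p²⟩ = 1.9630 / 0.81412.
⟨p²⟩ = 2.4112.

2.41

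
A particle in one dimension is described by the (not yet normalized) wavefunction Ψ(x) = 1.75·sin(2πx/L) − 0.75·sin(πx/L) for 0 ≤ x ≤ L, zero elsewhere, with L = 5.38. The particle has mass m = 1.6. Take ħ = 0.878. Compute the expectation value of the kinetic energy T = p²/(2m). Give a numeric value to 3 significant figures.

T = −(ħ²/2m) d²/dx², so ⟨T⟩ = −(ħ²/2m) ∫ Ψ*·Ψ'' dx / ∫|Ψ|² dx; with m = 1.6.
d²/dx² sin(jπx/L) = −(jπ/L)²·sin(jπx/L); on 0 ≤ x ≤ L, ∫sin²(jπx/L) dx = L/2 and ∫sin(jπx/L)·sin(lπx/L) dx = 0 for j ≠ l, so only diagonal terms survive in ∫|Ψ|² and ∫Ψ·Ψ″; ∫Ψ·Ψ′ dx = [Ψ²/2] between the walls = 0.
State is unnormalized: ∫|Ψ|² dx = 9.7513, and ∫Ψ*·(−ħ²/2m · Ψ'') dx = 2.8311, so ⟨T⟩ = 2.8311 / 9.7513.
⟨T⟩ = 0.29034.

0.290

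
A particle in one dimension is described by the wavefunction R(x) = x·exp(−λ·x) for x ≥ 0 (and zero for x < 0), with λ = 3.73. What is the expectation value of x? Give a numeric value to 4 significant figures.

0.4021

⟨x⟩ = ∫ x·|R|² dx / ∫|R|² dx (integrals over the domain).
Every integrand reduces to terms xʲ·e^(−2λx) on [0, ∞); use ∫₀^∞ xʲ·e^(−2λx) dx = j!/(2λ)^(j+1).
State is unnormalized: ∫|R|² dx = 0.0048174, and ∫R*·x·R dx = 0.0019373, so ⟨x⟩ = 0.0019373 / 0.0048174.
⟨x⟩ = 0.40214.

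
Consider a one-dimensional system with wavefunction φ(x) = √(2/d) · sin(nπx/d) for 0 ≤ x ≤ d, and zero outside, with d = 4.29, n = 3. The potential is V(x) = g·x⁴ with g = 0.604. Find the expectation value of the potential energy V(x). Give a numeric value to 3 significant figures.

38.7

⟨V⟩ = ∫ V(x)·|φ|² dx.
With sin²θ = (1 − cos2θ)/2 on 0 ≤ x ≤ d: ∫sin²(nπx/d) dx = d/2, ∫x·sin²(nπx/d) dx = d²/4, ∫x²·sin²(nπx/d) dx = d³·(1/6 − 1/(4n²π²)); higher powers xᵏ the same way, integrating xᵏ·cos(2nπx/d) by parts.
⟨V⟩ = 38.652.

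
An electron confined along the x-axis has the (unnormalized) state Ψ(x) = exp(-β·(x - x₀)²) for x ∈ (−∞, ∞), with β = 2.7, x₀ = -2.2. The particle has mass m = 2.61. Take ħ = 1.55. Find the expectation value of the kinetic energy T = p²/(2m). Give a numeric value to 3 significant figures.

T = −(ħ²/2m) d²/dx², so ⟨T⟩ = −(ħ²/2m) ∫ Ψ*·Ψ'' dx / ∫|Ψ|² dx; with m = 2.61.
Gaussian moments (u = x − x₀): ∫u^(2j)·e^(−2βu²) du = (2j−1)!!/(4β)^j · √(π/(2β)), odd powers integrate to 0; here √(π/(2β)) = 0.76274. Derivatives: d/dx e^(−βu²) = −2βu·e^(−βu²), d²/dx² e^(−βu²) = (4β²u² − 2β)·e^(−βu²).
State is unnormalized: ∫|Ψ|² dx = 0.76274, and ∫Ψ*·(−ħ²/2m · Ψ'') dx = 0.94784, so ⟨T⟩ = 0.94784 / 0.76274.
⟨T⟩ = 1.2427.

1.24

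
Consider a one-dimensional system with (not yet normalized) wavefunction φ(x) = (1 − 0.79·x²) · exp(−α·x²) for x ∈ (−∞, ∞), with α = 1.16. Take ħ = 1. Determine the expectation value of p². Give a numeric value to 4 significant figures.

2.399

p² φ = −ħ² d²φ/dx²; ⟨p²⟩ = −ħ² ∫ φ*·φ'' dx / ∫|φ|² dx.
Expand each integrand as polynomial × e^(−2αx²) and use ∫x^(2j)·e^(−2αx²) dx = (2j−1)!!/(4α)^j · √(π/(2α)), odd powers → 0; here √(π/(2α)) = 1.1637. Differentiate with the product rule, d/dx e^(−αx²) = −2αx·e^(−αx²).
State is unnormalized: ∫|φ|² dx = 0.86862, and ∫φ*·(−ħ² φ'') dx = 2.0834, so ⟨p²⟩ = 2.0834 / 0.86862.
⟨p²⟩ = 2.3985.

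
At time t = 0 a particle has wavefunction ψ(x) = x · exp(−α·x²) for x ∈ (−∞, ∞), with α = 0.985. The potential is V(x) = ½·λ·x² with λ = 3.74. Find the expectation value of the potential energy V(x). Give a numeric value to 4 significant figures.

⟨V⟩ = ∫ V(x)·|ψ|² dx / ∫|ψ|² dx.
Expand each integrand as polynomial × e^(−2αx²) and use ∫x^(2j)·e^(−2αx²) dx = (2j−1)!!/(4α)^j · √(π/(2α)), odd powers → 0; here √(π/(2α)) = 1.2628.
State is unnormalized: ∫|ψ|² dx = 0.32051, and ∫ψ*·V(x)·ψ dx = 0.45636, so ⟨V⟩ = 0.45636 / 0.32051.
⟨V⟩ = 1.4239.

1.424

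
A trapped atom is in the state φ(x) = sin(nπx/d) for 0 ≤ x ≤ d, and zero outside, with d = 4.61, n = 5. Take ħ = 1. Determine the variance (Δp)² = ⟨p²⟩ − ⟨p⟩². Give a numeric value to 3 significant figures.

Compute ⟨p⟩ and ⟨p²⟩ separately; (Δp)² = ⟨p²⟩ − ⟨p⟩².
d/dx sin(nπx/d) = (nπ/d)·cos(nπx/d) and d²/dx² sin(nπx/d) = −(nπ/d)²·sin(nπx/d); on 0 ≤ x ≤ d, ∫sin²(nπx/d) dx = d/2 and ∫sin(nπx/d)·cos(nπx/d) dx = 0.
Normalization: ∫|φ|² dx = 2.3050.
⟨p⟩ = 0.0000 and ⟨p²⟩ = 11.610.
(Δp)² = 11.610 − (0.0000)² = 11.610.

11.6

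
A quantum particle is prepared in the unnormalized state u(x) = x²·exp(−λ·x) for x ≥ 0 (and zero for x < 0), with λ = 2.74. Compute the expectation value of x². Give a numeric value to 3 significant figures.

0.999

⟨x²⟩ = ∫ x²·|u|² dx / ∫|u|² dx (integrals over the domain).
Every integrand reduces to terms xʲ·e^(−2λx) on [0, ∞); use ∫₀^∞ xʲ·e^(−2λx) dx = j!/(2λ)^(j+1).
State is unnormalized: ∫|u|² dx = 0.0048563, and ∫u*·x²·u dx = 0.0048514, so ⟨x²⟩ = 0.0048514 / 0.0048563.
⟨x²⟩ = 0.99899.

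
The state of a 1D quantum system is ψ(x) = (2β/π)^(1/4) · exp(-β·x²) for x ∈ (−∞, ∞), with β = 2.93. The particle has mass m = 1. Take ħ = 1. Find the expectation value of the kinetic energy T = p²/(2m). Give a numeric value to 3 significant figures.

1.47

T = −(ħ²/2m) d²/dx², so ⟨T⟩ = −(ħ²/2m) ∫ ψ*·ψ'' dx; with m = 1.
Gaussian moments: ∫x^(2j)·e^(−2βx²) dx = (2j−1)!!/(4β)^j · √(π/(2β)), odd powers integrate to 0; here √(π/(2β)) = 0.73219. Derivatives: d/dx e^(−βx²) = −2βx·e^(−βx²), d²/dx² e^(−βx²) = (4β²x² − 2β)·e^(−βx²).
⟨T⟩ = 1.4650.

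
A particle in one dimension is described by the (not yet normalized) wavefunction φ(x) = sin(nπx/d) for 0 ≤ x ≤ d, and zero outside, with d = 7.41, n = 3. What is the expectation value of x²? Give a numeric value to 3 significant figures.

⟨x²⟩ = ∫ x²·|φ|² dx / ∫|φ|² dx (integrals over the domain).
With sin²θ = (1 − cos2θ)/2 on 0 ≤ x ≤ d: ∫sin²(nπx/d) dx = d/2, ∫x·sin²(nπx/d) dx = d²/4, ∫x²·sin²(nπx/d) dx = d³·(1/6 − 1/(4n²π²)); higher powers xᵏ the same way, integrating xᵏ·cos(2nπx/d) by parts.
State is unnormalized: ∫|φ|² dx = 3.7050, and ∫φ*·x²·φ dx = 66.666, so ⟨x²⟩ = 66.666 / 3.7050.
⟨x²⟩ = 17.994.

18.0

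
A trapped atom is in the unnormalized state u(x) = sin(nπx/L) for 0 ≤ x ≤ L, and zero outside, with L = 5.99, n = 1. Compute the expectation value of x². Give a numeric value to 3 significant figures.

⟨x²⟩ = ∫ x²·|u|² dx / ∫|u|² dx (integrals over the domain).
With sin²θ = (1 − cos2θ)/2 on 0 ≤ x ≤ L: ∫sin²(nπx/L) dx = L/2, ∫x·sin²(nπx/L) dx = L²/4, ∫x²·sin²(nπx/L) dx = L³·(1/6 − 1/(4n²π²)); higher powers xᵏ the same way, integrating xᵏ·cos(2nπx/L) by parts.
State is unnormalized: ∫|u|² dx = 2.9950, and ∫u*·x²·u dx = 30.376, so ⟨x²⟩ = 30.376 / 2.9950.
⟨x²⟩ = 10.142.

10.1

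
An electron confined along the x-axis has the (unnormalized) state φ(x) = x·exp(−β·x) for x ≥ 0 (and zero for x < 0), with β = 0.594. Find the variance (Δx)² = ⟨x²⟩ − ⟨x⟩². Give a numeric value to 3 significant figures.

2.13

Compute ⟨x⟩ and ⟨x²⟩ separately, then (Δx)² = ⟨x²⟩ − ⟨x⟩².
Every integrand reduces to terms xʲ·e^(−2βx) on [0, ∞); use ∫₀^∞ xʲ·e^(−2βx) dx = j!/(2β)^(j+1).
Normalization: ∫|φ|² dx = 1.1928.
⟨x⟩ = 2.5253 and ⟨x²⟩ = 8.5025.
(Δx)² = 8.5025 − (2.5253)² = 2.1256.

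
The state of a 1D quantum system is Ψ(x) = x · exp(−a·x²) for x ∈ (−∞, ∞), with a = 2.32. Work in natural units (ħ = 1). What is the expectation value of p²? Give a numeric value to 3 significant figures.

6.96

p² Ψ = −ħ² d²Ψ/dx²; ⟨p²⟩ = −ħ² ∫ Ψ*·Ψ'' dx / ∫|Ψ|² dx.
Expand each integrand as polynomial × e^(−2ax²) and use ∫x^(2j)·e^(−2ax²) dx = (2j−1)!!/(4a)^j · √(π/(2a)), odd powers → 0; here √(π/(2a)) = 0.82284. Differentiate with the product rule, d/dx e^(−ax²) = −2ax·e^(−ax²).
State is unnormalized: ∫|Ψ|² dx = 0.088668, and ∫Ψ*·(−ħ² Ψ'') dx = 0.61713, so ⟨p²⟩ = 0.61713 / 0.088668.
⟨p²⟩ = 6.9600.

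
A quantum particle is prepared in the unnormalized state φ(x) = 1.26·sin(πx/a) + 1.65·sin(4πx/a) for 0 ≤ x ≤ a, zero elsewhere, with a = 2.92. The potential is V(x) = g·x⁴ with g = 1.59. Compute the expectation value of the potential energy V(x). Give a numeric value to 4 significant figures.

16.08

⟨V⟩ = ∫ V(x)·|φ|² dx / ∫|φ|² dx.
On 0 ≤ x ≤ a (j ≠ l): ∫sin²(jπx/a) dx = a/2, ∫sin(jπx/a)·sin(lπx/a) dx = 0; diagonal moments ∫x·sin²(jπx/a) dx = a²/4, ∫x²·sin²(jπx/a) dx = a³·(1/6 − 1/(4j²π²)); cross terms ∫x·sin(jπx/a)·sin(lπx/a) dx = 0 for j + l even and −4jla²/(π²(j² − l²)²) for j + l odd, ∫x²·sin(jπx/a)·sin(lπx/a) dx = (−1)^(j+l)·4jla³/(π²(j² − l²)²); higher powers the same way via product-to-sum and parts.
State is unnormalized: ∫|φ|² dx = 6.2927, and ∫φ*·V(x)·φ dx = 101.21, so ⟨V⟩ = 101.21 / 6.2927.
⟨V⟩ = 16.083.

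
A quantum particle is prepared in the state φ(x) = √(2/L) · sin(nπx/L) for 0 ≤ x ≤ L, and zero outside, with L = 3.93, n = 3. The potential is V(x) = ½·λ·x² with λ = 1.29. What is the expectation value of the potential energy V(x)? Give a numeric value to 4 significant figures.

3.265

⟨V⟩ = ∫ V(x)·|φ|² dx.
With sin²θ = (1 − cos2θ)/2 on 0 ≤ x ≤ L: ∫sin²(nπx/L) dx = L/2, ∫x·sin²(nπx/L) dx = L²/4, ∫x²·sin²(nπx/L) dx = L³·(1/6 − 1/(4n²π²)); higher powers xᵏ the same way, integrating xᵏ·cos(2nπx/L) by parts.
⟨V⟩ = 3.2646.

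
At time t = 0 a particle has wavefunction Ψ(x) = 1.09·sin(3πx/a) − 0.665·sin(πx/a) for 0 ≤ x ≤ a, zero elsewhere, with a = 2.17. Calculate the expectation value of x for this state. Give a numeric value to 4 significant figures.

1.085

⟨x⟩ = ∫ x·|Ψ|² dx / ∫|Ψ|² dx (integrals over the domain).
On 0 ≤ x ≤ a (j ≠ l): ∫sin²(jπx/a) dx = a/2, ∫sin(jπx/a)·sin(lπx/a) dx = 0; diagonal moments ∫x·sin²(jπx/a) dx = a²/4, ∫x²·sin²(jπx/a) dx = a³·(1/6 − 1/(4j²π²)); cross terms ∫x·sin(jπx/a)·sin(lπx/a) dx = 0 for j + l even and −4jla²/(π²(j² − l²)²) for j + l odd, ∫x²·sin(jπx/a)·sin(lπx/a) dx = (−1)^(j+l)·4jla³/(π²(j² − l²)²); higher powers the same way via product-to-sum and parts.
State is unnormalized: ∫|Ψ|² dx = 1.7689, and ∫Ψ*·x·Ψ dx = 1.9193, so ⟨x⟩ = 1.9193 / 1.7689.
⟨x⟩ = 1.0850.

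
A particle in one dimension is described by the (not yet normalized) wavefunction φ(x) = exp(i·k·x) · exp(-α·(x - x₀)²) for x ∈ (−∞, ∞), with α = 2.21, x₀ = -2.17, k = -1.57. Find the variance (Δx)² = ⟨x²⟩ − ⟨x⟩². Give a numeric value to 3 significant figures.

Compute ⟨x⟩ and ⟨x²⟩ separately, then (Δx)² = ⟨x²⟩ − ⟨x⟩².
Gaussian moments (u = x − x₀): ∫u^(2j)·e^(−2αu²) du = (2j−1)!!/(4α)^j · √(π/(2α)), odd powers integrate to 0; here √(π/(2α)) = 0.84307.
Normalization: ∫|φ|² dx = 0.84307.
⟨x⟩ = -2.1700 and ⟨x²⟩ = 4.8220.
(Δx)² = 4.8220 − (-2.1700)² = 0.11312.

0.113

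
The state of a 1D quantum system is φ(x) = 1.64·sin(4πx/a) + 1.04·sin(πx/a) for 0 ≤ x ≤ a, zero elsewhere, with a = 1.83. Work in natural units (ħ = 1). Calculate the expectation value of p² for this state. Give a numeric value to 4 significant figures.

p² φ = −ħ² d²φ/dx²; ⟨p²⟩ = −ħ² ∫ φ*·φ'' dx / ∫|φ|² dx.
d²/dx² sin(jπx/a) = −(jπ/a)²·sin(jπx/a); on 0 ≤ x ≤ a, ∫sin²(jπx/a) dx = a/2 and ∫sin(jπx/a)·sin(lπx/a) dx = 0 for j ≠ l, so only diagonal terms survive in ∫|φ|² and ∫φ·φ″; ∫φ·φ′ dx = [φ²/2] between the walls = 0.
State is unnormalized: ∫|φ|² dx = 3.4506, and ∫φ*·(−ħ² φ'') dx = 118.96, so ⟨p²⟩ = 118.96 / 3.4506.
⟨p²⟩ = 34.475.

34.48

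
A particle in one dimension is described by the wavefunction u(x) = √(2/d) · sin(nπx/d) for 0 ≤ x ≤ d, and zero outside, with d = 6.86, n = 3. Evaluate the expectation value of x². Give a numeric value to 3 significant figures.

⟨x²⟩ = ∫ x²·|u|² dx (integrals over the domain).
With sin²θ = (1 − cos2θ)/2 on 0 ≤ x ≤ d: ∫sin²(nπx/d) dx = d/2, ∫x·sin²(nπx/d) dx = d²/4, ∫x²·sin²(nπx/d) dx = d³·(1/6 − 1/(4n²π²)); higher powers xᵏ the same way, integrating xᵏ·cos(2nπx/d) by parts.
⟨x²⟩ = 15.422.

15.4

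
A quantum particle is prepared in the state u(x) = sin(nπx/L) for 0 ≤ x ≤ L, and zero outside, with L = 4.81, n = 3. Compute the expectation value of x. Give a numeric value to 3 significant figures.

2.41

⟨x⟩ = ∫ x·|u|² dx / ∫|u|² dx (integrals over the domain).
With sin²θ = (1 − cos2θ)/2 on 0 ≤ x ≤ L: ∫sin²(nπx/L) dx = L/2, ∫x·sin²(nπx/L) dx = L²/4, ∫x²·sin²(nπx/L) dx = L³·(1/6 − 1/(4n²π²)); higher powers xᵏ the same way, integrating xᵏ·cos(2nπx/L) by parts.
State is unnormalized: ∫|u|² dx = 2.4050, and ∫u*·x·u dx = 5.7840, so ⟨x⟩ = 5.7840 / 2.4050.
⟨x⟩ = 2.4050.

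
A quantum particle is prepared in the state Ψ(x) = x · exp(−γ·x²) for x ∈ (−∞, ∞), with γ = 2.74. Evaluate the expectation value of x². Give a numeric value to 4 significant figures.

0.2737

⟨x²⟩ = ∫ x²·|Ψ|² dx / ∫|Ψ|² dx (integrals over the domain).
Expand each integrand as polynomial × e^(−2γx²) and use ∫x^(2j)·e^(−2γx²) dx = (2j−1)!!/(4γ)^j · √(π/(2γ)), odd powers → 0; here √(π/(2γ)) = 0.75715.
State is unnormalized: ∫|Ψ|² dx = 0.069083, and ∫Ψ*·x²·Ψ dx = 0.018910, so ⟨x²⟩ = 0.018910 / 0.069083.
⟨x²⟩ = 0.27372.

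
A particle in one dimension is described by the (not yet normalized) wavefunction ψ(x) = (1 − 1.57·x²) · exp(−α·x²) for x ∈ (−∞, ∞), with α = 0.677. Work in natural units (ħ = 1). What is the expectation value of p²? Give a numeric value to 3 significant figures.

p² ψ = −ħ² d²ψ/dx²; ⟨p²⟩ = −ħ² ∫ ψ*·ψ'' dx / ∫|ψ|² dx.
Expand each integrand as polynomial × e^(−2αx²) and use ∫x^(2j)·e^(−2αx²) dx = (2j−1)!!/(4α)^j · √(π/(2α)), odd powers → 0; here √(π/(2α)) = 1.5232. Differentiate with the product rule, d/dx e^(−αx²) = −2αx·e^(−αx²).
State is unnormalized: ∫|ψ|² dx = 1.2930, and ∫ψ*·(−ħ² ψ'') dx = 4.6533, so ⟨p²⟩ = 4.6533 / 1.2930.
⟨p²⟩ = 3.5989.

3.60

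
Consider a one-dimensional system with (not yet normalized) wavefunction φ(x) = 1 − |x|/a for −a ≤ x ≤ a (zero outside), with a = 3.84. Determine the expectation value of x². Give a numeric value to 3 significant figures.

⟨x²⟩ = ∫ x²·|φ|² dx / ∫|φ|² dx (integrals over the domain).
φ is even, so ∫ over [−a, a] = 2∫₀ᵃ with φ = 1 − x/a there: ∫₀ᵃ (1 − x/a)² dx = a/3, ∫₀ᵃ x²(1 − x/a)² dx = a³/30, ∫₀ᵃ x⁴(1 − x/a)² dx = a⁵/105.
State is unnormalized: ∫|φ|² dx = 2.5600, and ∫φ*·x²·φ dx = 3.7749, so ⟨x²⟩ = 3.7749 / 2.5600.
⟨x²⟩ = 1.4746.

1.47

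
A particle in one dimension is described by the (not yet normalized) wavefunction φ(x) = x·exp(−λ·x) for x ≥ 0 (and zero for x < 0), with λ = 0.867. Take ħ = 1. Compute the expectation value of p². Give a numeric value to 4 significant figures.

p² φ = −ħ² d²φ/dx²; ⟨p²⟩ = −ħ² ∫ φ*·φ'' dx / ∫|φ|² dx.
Differentiate x·exp(−λ·x) with the product rule; every integrand then reduces to terms xʲ·e^(−2λx) on [0, ∞), with ∫₀^∞ xʲ·e^(−2λx) dx = j!/(2λ)^(j+1).
State is unnormalized: ∫|φ|² dx = 0.38360, and ∫φ*·(−ħ² φ'') dx = 0.28835, so ⟨p²⟩ = 0.28835 / 0.38360.
⟨p²⟩ = 0.75169.

0.7517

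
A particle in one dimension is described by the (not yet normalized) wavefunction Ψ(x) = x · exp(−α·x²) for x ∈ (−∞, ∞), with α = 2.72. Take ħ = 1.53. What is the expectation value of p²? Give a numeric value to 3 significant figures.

p² Ψ = −ħ² d²Ψ/dx²; ⟨p²⟩ = −ħ² ∫ Ψ*·Ψ'' dx / ∫|Ψ|² dx.
Expand each integrand as polynomial × e^(−2αx²) and use ∫x^(2j)·e^(−2αx²) dx = (2j−1)!!/(4α)^j · √(π/(2α)), odd powers → 0; here √(π/(2α)) = 0.75993. Differentiate with the product rule, d/dx e^(−αx²) = −2αx·e^(−αx²).
State is unnormalized: ∫|Ψ|² dx = 0.069847, and ∫Ψ*·(−ħ² Ψ'') dx = 1.3342, so ⟨p²⟩ = 1.3342 / 0.069847.
⟨p²⟩ = 19.102.

19.1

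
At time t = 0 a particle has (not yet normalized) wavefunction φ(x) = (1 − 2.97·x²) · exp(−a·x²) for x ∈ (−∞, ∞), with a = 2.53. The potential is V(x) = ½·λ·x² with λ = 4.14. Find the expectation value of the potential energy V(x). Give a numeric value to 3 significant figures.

0.162

⟨V⟩ = ∫ V(x)·|φ|² dx / ∫|φ|² dx.
Expand each integrand as polynomial × e^(−2ax²) and use ∫x^(2j)·e^(−2ax²) dx = (2j−1)!!/(4a)^j · √(π/(2a)), odd powers → 0; here √(π/(2a)) = 0.78795.
State is unnormalized: ∫|φ|² dx = 0.52906, and ∫φ*·V(x)·φ dx = 0.085594, so ⟨V⟩ = 0.085594 / 0.52906.
⟨V⟩ = 0.16179.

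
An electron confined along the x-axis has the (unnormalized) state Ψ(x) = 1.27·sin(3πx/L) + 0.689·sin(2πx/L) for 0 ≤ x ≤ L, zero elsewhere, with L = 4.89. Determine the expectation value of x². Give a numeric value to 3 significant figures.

⟨x²⟩ = ∫ x²·|Ψ|² dx / ∫|Ψ|² dx (integrals over the domain).
On 0 ≤ x ≤ L (j ≠ l): ∫sin²(jπx/L) dx = L/2, ∫sin(jπx/L)·sin(lπx/L) dx = 0; diagonal moments ∫x·sin²(jπx/L) dx = L²/4, ∫x²·sin²(jπx/L) dx = L³·(1/6 − 1/(4j²π²)); cross terms ∫x·sin(jπx/L)·sin(lπx/L) dx = 0 for j + l even and −4jlL²/(π²(j² − l²)²) for j + l odd, ∫x²·sin(jπx/L)·sin(lπx/L) dx = (−1)^(j+l)·4jlL³/(π²(j² − l²)²); higher powers the same way via product-to-sum and parts.
State is unnormalized: ∫|Ψ|² dx = 5.1042, and ∫Ψ*·x²·Ψ dx = 19.898, so ⟨x²⟩ = 19.898 / 5.1042.
⟨x²⟩ = 3.8982.

3.90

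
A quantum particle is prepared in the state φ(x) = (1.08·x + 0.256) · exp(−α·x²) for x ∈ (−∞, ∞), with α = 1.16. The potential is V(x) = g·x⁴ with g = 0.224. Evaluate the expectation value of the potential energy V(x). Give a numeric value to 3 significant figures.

⟨V⟩ = ∫ V(x)·|φ|² dx / ∫|φ|² dx.
Expand each integrand as polynomial × e^(−2αx²) and use ∫x^(2j)·e^(−2αx²) dx = (2j−1)!!/(4α)^j · √(π/(2α)), odd powers → 0; here √(π/(2α)) = 1.1637.
State is unnormalized: ∫|φ|² dx = 0.36879, and ∫φ*·V(x)·φ dx = 0.048033, so ⟨V⟩ = 0.048033 / 0.36879.
⟨V⟩ = 0.13025.

0.130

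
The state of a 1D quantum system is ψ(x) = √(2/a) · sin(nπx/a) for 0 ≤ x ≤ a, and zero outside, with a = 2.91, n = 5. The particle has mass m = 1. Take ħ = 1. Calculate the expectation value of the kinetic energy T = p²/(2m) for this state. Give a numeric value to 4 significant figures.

14.57

T = −(ħ²/2m) d²/dx², so ⟨T⟩ = −(ħ²/2m) ∫ ψ*·ψ'' dx; with m = 1.
d/dx sin(nπx/a) = (nπ/a)·cos(nπx/a) and d²/dx² sin(nπx/a) = −(nπ/a)²·sin(nπx/a); on 0 ≤ x ≤ a, ∫sin²(nπx/a) dx = a/2 and ∫sin(nπx/a)·cos(nπx/a) dx = 0.
⟨T⟩ = 14.569.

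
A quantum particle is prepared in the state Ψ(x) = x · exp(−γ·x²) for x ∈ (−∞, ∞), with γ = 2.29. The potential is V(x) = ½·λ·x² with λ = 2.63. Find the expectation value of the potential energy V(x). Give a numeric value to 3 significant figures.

0.431

⟨V⟩ = ∫ V(x)·|Ψ|² dx / ∫|Ψ|² dx.
Expand each integrand as polynomial × e^(−2γx²) and use ∫x^(2j)·e^(−2γx²) dx = (2j−1)!!/(4γ)^j · √(π/(2γ)), odd powers → 0; here √(π/(2γ)) = 0.82821.
State is unnormalized: ∫|Ψ|² dx = 0.090416, and ∫Ψ*·V(x)·Ψ dx = 0.038940, so ⟨V⟩ = 0.038940 / 0.090416.
⟨V⟩ = 0.43068.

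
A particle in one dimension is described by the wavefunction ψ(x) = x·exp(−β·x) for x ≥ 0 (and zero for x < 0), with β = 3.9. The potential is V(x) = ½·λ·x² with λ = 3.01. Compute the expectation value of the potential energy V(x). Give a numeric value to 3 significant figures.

0.297

⟨V⟩ = ∫ V(x)·|ψ|² dx / ∫|ψ|² dx.
Every integrand reduces to terms xʲ·e^(−2βx) on [0, ∞); use ∫₀^∞ xʲ·e^(−2βx) dx = j!/(2β)^(j+1).
State is unnormalized: ∫|ψ|² dx = 0.0042145, and ∫ψ*·V(x)·ψ dx = 0.0012511, so ⟨V⟩ = 0.0012511 / 0.0042145.
⟨V⟩ = 0.29684.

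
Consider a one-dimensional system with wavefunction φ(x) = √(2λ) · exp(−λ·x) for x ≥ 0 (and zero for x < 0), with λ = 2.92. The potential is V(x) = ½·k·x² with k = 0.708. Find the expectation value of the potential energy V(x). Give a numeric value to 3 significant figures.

⟨V⟩ = ∫ V(x)·|φ|² dx.
Every integrand reduces to terms xʲ·e^(−2λx) on [0, ∞); use ∫₀^∞ xʲ·e^(−2λx) dx = j!/(2λ)^(j+1).
⟨V⟩ = 0.020759.

0.0208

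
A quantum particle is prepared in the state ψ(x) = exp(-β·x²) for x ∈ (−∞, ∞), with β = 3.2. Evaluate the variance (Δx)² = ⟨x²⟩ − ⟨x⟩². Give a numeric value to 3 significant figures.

0.0781

Compute ⟨x⟩ and ⟨x²⟩ separately, then (Δx)² = ⟨x²⟩ − ⟨x⟩².
Gaussian moments: ∫x^(2j)·e^(−2βx²) dx = (2j−1)!!/(4β)^j · √(π/(2β)), odd powers integrate to 0; here √(π/(2β)) = 0.70062.
Normalization: ∫|ψ|² dx = 0.70062.
⟨x⟩ = 0.0000 and ⟨x²⟩ = 0.078125.
(Δx)² = 0.078125 − (0.0000)² = 0.078125.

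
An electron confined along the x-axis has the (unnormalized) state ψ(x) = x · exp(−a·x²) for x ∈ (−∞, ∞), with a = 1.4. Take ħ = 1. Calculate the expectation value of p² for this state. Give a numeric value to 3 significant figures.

4.20

p² ψ = −ħ² d²ψ/dx²; ⟨p²⟩ = −ħ² ∫ ψ*·ψ'' dx / ∫|ψ|² dx.
Expand each integrand as polynomial × e^(−2ax²) and use ∫x^(2j)·e^(−2ax²) dx = (2j−1)!!/(4a)^j · √(π/(2a)), odd powers → 0; here √(π/(2a)) = 1.0592. Differentiate with the product rule, d/dx e^(−ax²) = −2ax·e^(−ax²).
State is unnormalized: ∫|ψ|² dx = 0.18915, and ∫ψ*·(−ħ² ψ'') dx = 0.79443, so ⟨p²⟩ = 0.79443 / 0.18915.
⟨p²⟩ = 4.2000.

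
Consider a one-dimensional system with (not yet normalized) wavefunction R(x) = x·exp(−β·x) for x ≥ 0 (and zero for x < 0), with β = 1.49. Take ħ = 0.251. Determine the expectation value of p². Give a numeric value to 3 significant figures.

0.140

p² R = −ħ² d²R/dx²; ⟨p²⟩ = −ħ² ∫ R*·R'' dx / ∫|R|² dx.
Differentiate x·exp(−β·x) with the product rule; every integrand then reduces to terms xʲ·e^(−2βx) on [0, ∞), with ∫₀^∞ xʲ·e^(−2βx) dx = j!/(2β)^(j+1).
State is unnormalized: ∫|R|² dx = 0.075576, and ∫R*·(−ħ² R'') dx = 0.010571, so ⟨p²⟩ = 0.010571 / 0.075576.
⟨p²⟩ = 0.13987.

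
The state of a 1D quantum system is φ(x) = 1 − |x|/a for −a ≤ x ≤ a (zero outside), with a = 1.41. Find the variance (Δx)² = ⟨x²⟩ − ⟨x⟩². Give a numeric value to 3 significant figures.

Compute ⟨x⟩ and ⟨x²⟩ separately, then (Δx)² = ⟨x²⟩ − ⟨x⟩².
φ is even, so ∫ over [−a, a] = 2∫₀ᵃ with φ = 1 − x/a there: ∫₀ᵃ (1 − x/a)² dx = a/3, ∫₀ᵃ x²(1 − x/a)² dx = a³/30, ∫₀ᵃ x⁴(1 − x/a)² dx = a⁵/105.
Normalization: ∫|φ|² dx = 0.94000.
⟨x⟩ = 0.0000 and ⟨x²⟩ = 0.19881.
(Δx)² = 0.19881 − (0.0000)² = 0.19881.

0.199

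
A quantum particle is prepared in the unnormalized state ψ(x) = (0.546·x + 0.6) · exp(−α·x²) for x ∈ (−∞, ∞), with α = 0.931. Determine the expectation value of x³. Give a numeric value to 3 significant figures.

⟨x³⟩ = ∫ x³·|ψ|² dx / ∫|ψ|² dx (integrals over the domain).
Expand each integrand as polynomial × e^(−2αx²) and use ∫x^(2j)·e^(−2αx²) dx = (2j−1)!!/(4α)^j · √(π/(2α)), odd powers → 0; here √(π/(2α)) = 1.2989.
State is unnormalized: ∫|ψ|² dx = 0.57160, and ∫ψ*·x³·ψ dx = 0.18410, so ⟨x³⟩ = 0.18410 / 0.57160.
⟨x³⟩ = 0.32209.

0.322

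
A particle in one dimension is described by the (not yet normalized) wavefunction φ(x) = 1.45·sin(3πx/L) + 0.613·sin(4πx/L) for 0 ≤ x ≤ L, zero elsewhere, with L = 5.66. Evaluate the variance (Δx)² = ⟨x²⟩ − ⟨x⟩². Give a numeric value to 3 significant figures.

Compute ⟨x⟩ and ⟨x²⟩ separately, then (Δx)² = ⟨x²⟩ − ⟨x⟩².
On 0 ≤ x ≤ L (j ≠ l): ∫sin²(jπx/L) dx = L/2, ∫sin(jπx/L)·sin(lπx/L) dx = 0; diagonal moments ∫x·sin²(jπx/L) dx = L²/4, ∫x²·sin²(jπx/L) dx = L³·(1/6 − 1/(4j²π²)); cross terms ∫x·sin(jπx/L)·sin(lπx/L) dx = 0 for j + l even and −4jlL²/(π²(j² − l²)²) for j + l odd, ∫x²·sin(jπx/L)·sin(lπx/L) dx = (−1)^(j+l)·4jlL³/(π²(j² − l²)²); higher powers the same way via product-to-sum and parts.
Normalization: ∫|φ|² dx = 7.0135.
⟨x⟩ = 2.0241 and ⟨x²⟩ = 5.9486.
(Δx)² = 5.9486 − (2.0241)² = 1.8517.

1.85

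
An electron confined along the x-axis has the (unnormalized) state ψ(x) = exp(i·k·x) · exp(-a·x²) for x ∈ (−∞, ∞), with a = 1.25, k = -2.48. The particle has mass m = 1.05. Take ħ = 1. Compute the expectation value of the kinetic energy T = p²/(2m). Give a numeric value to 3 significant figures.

T = −(ħ²/2m) d²/dx², so ⟨T⟩ = −(ħ²/2m) ∫ ψ*·ψ'' dx / ∫|ψ|² dx; with m = 1.05.
Gaussian moments: ∫x^(2j)·e^(−2ax²) dx = (2j−1)!!/(4a)^j · √(π/(2a)), odd powers integrate to 0; here √(π/(2a)) = 1.1210. Derivatives: ψ′ = (ik − 2ax)·ψ, ψ″ = ((ik − 2ax)² − 2a)·ψ; the odd-in-x pieces drop out.
State is unnormalized: ∫|ψ|² dx = 1.1210, and ∫ψ*·(−ħ²/2m · ψ'') dx = 3.9504, so ⟨T⟩ = 3.9504 / 1.1210.
⟨T⟩ = 3.5240.

3.52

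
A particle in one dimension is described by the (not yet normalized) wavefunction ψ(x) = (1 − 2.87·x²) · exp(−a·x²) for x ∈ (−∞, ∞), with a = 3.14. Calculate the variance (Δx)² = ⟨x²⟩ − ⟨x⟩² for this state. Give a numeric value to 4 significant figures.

Compute ⟨x⟩ and ⟨x²⟩ separately, then (Δx)² = ⟨x²⟩ − ⟨x⟩².
Expand each integrand as polynomial × e^(−2ax²) and use ∫x^(2j)·e^(−2ax²) dx = (2j−1)!!/(4a)^j · √(π/(2a)), odd powers → 0; here √(π/(2a)) = 0.70729.
Normalization: ∫|ψ|² dx = 0.49484.
⟨x⟩ = 0.0000 and ⟨x²⟩ = 0.046906.
(Δx)² = 0.046906 − (0.0000)² = 0.046906.

0.04691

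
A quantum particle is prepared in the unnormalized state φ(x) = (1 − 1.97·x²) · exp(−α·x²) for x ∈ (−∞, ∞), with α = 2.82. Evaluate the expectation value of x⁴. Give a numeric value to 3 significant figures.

0.0102

⟨x⁴⟩ = ∫ x⁴·|φ|² dx / ∫|φ|² dx (integrals over the domain).
Expand each integrand as polynomial × e^(−2αx²) and use ∫x^(2j)·e^(−2αx²) dx = (2j−1)!!/(4α)^j · √(π/(2α)), odd powers → 0; here √(π/(2α)) = 0.74634.
State is unnormalized: ∫|φ|² dx = 0.55394, and ∫φ*·x⁴·φ dx = 0.0056501, so ⟨x⁴⟩ = 0.0056501 / 0.55394.
⟨x⁴⟩ = 0.010200.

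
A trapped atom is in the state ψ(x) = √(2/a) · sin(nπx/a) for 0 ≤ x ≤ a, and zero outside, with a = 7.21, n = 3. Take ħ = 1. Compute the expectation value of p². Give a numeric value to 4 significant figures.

1.709

p² ψ = −ħ² d²ψ/dx²; ⟨p²⟩ = −ħ² ∫ ψ*·ψ'' dx.
d/dx sin(nπx/a) = (nπ/a)·cos(nπx/a) and d²/dx² sin(nπx/a) = −(nπ/a)²·sin(nπx/a); on 0 ≤ x ≤ a, ∫sin²(nπx/a) dx = a/2 and ∫sin(nπx/a)·cos(nπx/a) dx = 0.
⟨p²⟩ = 1.7087.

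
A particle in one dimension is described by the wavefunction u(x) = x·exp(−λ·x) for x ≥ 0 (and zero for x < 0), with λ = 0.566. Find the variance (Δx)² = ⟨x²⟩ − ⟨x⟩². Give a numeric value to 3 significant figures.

Compute ⟨x⟩ and ⟨x²⟩ separately, then (Δx)² = ⟨x²⟩ − ⟨x⟩².
Every integrand reduces to terms xʲ·e^(−2λx) on [0, ∞); use ∫₀^∞ xʲ·e^(−2λx) dx = j!/(2λ)^(j+1).
Normalization: ∫|u|² dx = 1.3788.
⟨x⟩ = 2.6502 and ⟨x²⟩ = 9.3646.
(Δx)² = 9.3646 − (2.6502)² = 2.3411.

2.34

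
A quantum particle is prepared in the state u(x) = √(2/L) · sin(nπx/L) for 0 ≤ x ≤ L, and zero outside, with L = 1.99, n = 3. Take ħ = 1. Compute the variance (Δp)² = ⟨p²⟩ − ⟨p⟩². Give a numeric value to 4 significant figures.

Compute ⟨p⟩ and ⟨p²⟩ separately; (Δp)² = ⟨p²⟩ − ⟨p⟩².
d/dx sin(nπx/L) = (nπ/L)·cos(nπx/L) and d²/dx² sin(nπx/L) = −(nπ/L)²·sin(nπx/L); on 0 ≤ x ≤ L, ∫sin²(nπx/L) dx = L/2 and ∫sin(nπx/L)·cos(nπx/L) dx = 0.
⟨p⟩ = 0.0000 and ⟨p²⟩ = 22.430.
(Δp)² = 22.430 − (0.0000)² = 22.430.

22.43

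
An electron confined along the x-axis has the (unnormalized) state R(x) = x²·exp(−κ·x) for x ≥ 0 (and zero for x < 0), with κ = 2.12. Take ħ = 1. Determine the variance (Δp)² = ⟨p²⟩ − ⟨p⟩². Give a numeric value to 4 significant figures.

Compute ⟨p⟩ and ⟨p²⟩ separately; (Δp)² = ⟨p²⟩ − ⟨p⟩².
Differentiate x²·exp(−κ·x) with the product rule; every integrand then reduces to terms xʲ·e^(−2κx) on [0, ∞), with ∫₀^∞ xʲ·e^(−2κx) dx = j!/(2κ)^(j+1).
Normalization: ∫|R|² dx = 0.017514.
⟨p⟩ = 0.0000 and ⟨p²⟩ = 1.4981.
(Δp)² = 1.4981 − (0.0000)² = 1.4981.

1.498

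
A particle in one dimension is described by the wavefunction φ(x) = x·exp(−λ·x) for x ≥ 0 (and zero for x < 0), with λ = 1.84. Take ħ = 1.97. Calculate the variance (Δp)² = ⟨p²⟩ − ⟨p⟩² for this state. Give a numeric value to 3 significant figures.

Compute ⟨p⟩ and ⟨p²⟩ separately; (Δp)² = ⟨p²⟩ − ⟨p⟩².
Differentiate x·exp(−λ·x) with the product rule; every integrand then reduces to terms xʲ·e^(−2λx) on [0, ∞), with ∫₀^∞ xʲ·e^(−2λx) dx = j!/(2λ)^(j+1).
Normalization: ∫|φ|² dx = 0.040132.
⟨p⟩ = 0.0000 and ⟨p²⟩ = 13.139.
(Δp)² = 13.139 − (0.0000)² = 13.139.

13.1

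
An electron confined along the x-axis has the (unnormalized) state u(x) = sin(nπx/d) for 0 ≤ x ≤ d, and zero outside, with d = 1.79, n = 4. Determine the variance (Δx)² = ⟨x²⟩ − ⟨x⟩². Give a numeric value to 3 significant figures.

Compute ⟨x⟩ and ⟨x²⟩ separately, then (Δx)² = ⟨x²⟩ − ⟨x⟩².
With sin²θ = (1 − cos2θ)/2 on 0 ≤ x ≤ d: ∫sin²(nπx/d) dx = d/2, ∫x·sin²(nπx/d) dx = d²/4, ∫x²·sin²(nπx/d) dx = d³·(1/6 − 1/(4n²π²)); higher powers xᵏ the same way, integrating xᵏ·cos(2nπx/d) by parts.
Normalization: ∫|u|² dx = 0.89500.
⟨x⟩ = 0.89500 and ⟨x²⟩ = 1.0579.
(Δx)² = 1.0579 − (0.89500)² = 0.25686.

0.257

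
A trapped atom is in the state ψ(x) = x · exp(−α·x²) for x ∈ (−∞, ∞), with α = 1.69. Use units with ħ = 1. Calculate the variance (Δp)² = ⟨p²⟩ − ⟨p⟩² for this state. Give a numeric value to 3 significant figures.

5.07

Compute ⟨p⟩ and ⟨p²⟩ separately; (Δp)² = ⟨p²⟩ − ⟨p⟩².
Expand each integrand as polynomial × e^(−2αx²) and use ∫x^(2j)·e^(−2αx²) dx = (2j−1)!!/(4α)^j · √(π/(2α)), odd powers → 0; here √(π/(2α)) = 0.96409. Differentiate with the product rule, d/dx e^(−αx²) = −2αx·e^(−αx²).
Normalization: ∫|ψ|² dx = 0.14262.
⟨p⟩ = 0.0000 and ⟨p²⟩ = 5.0700.
(Δp)² = 5.0700 − (0.0000)² = 5.0700.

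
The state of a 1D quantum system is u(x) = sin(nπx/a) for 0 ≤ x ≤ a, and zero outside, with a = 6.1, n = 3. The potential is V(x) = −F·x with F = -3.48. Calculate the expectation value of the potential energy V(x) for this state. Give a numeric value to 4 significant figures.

⟨V⟩ = ∫ V(x)·|u|² dx / ∫|u|² dx.
With sin²θ = (1 − cos2θ)/2 on 0 ≤ x ≤ a: ∫sin²(nπx/a) dx = a/2, ∫x·sin²(nπx/a) dx = a²/4, ∫x²·sin²(nπx/a) dx = a³·(1/6 − 1/(4n²π²)); higher powers xᵏ the same way, integrating xᵏ·cos(2nπx/a) by parts.
State is unnormalized: ∫|u|² dx = 3.0500, and ∫u*·V(x)·u dx = 32.373, so ⟨V⟩ = 32.373 / 3.0500.
⟨V⟩ = 10.614.

10.61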